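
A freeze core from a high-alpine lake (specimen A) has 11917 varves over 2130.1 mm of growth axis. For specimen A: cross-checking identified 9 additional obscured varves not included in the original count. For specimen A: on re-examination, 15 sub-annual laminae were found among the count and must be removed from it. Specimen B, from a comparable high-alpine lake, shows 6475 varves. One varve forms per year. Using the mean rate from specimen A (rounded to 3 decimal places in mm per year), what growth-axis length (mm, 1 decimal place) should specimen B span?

1159.0 mm

Specimen A: after corrections the count is 11917 − 15 + 9 = 11911 varves.
A: Mean rate = 2130.1 mm / 11911 years ≈ 0.179 mm/yr.
For B, 0.179 mm/year × 6475 years = 1159.0 mm.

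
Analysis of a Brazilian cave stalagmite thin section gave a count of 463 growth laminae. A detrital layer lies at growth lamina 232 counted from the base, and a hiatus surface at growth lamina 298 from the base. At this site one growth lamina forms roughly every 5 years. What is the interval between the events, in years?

298 − 232 = 66 growth laminae lie between the two events.
66 growth laminae at 5 years each span 66 × 5 = 330 years.

330 years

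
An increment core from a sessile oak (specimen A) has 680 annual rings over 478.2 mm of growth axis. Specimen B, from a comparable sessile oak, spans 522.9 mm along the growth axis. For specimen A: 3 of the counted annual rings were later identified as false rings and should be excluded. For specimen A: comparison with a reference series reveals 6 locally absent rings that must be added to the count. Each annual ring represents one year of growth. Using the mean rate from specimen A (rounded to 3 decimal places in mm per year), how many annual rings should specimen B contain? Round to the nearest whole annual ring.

Specimen A: true annual ring count = 680 − 3 + 6 = 683.
A: Extension rate ≈ 478.2 / 683 = 0.700 mm/yr.
Specimen B: 522.9 mm / 0.700 mm per year = 747.00 years ≈ 747 annual rings.

747 annual rings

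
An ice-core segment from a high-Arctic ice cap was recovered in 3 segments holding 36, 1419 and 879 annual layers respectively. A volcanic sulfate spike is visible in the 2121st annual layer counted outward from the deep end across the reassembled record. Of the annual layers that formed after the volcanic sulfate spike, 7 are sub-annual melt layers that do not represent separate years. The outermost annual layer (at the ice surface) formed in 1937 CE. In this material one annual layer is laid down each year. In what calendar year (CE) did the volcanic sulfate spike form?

Total annual layers = 36 + 1419 + 879 = 2334.
2334 − 2121 = 213 annual layers lie beyond the volcanic sulfate spike toward the ice surface.
Removing the 7 false annual layers leaves 213 − 7 = 206 true annual layers beyond the volcanic sulfate spike.
Counting back 206 years from 1937 CE places the volcanic sulfate spike in 1937 − 206 = 1731 CE.

1731 CE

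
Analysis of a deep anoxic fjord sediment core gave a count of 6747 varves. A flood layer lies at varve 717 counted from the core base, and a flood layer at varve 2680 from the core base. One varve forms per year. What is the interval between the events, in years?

1963 years

2680 − 717 = 1963 varves lie between the two events.
At one varve per year, 1963 years elapsed between them.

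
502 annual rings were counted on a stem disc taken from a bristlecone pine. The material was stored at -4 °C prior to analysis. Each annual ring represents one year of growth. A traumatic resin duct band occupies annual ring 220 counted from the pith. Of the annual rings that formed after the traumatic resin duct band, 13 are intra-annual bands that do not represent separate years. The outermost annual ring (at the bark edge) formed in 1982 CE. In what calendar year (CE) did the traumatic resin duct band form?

1713 CE

The traumatic resin duct band sits at annual ring 220 from the pith, so 502 − 220 = 282 annual rings formed after it.
282 − 13 false = 269 true annual rings after the traumatic resin duct band.
1982 − 269 = 1713 CE.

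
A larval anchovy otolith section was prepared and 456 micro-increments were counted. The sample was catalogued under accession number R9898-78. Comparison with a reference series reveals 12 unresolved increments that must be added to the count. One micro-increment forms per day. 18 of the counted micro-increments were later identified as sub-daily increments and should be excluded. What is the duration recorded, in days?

450 days

After corrections the count is 456 − 18 + 12 = 450 micro-increments.
At one micro-increment per day, that is 450 days.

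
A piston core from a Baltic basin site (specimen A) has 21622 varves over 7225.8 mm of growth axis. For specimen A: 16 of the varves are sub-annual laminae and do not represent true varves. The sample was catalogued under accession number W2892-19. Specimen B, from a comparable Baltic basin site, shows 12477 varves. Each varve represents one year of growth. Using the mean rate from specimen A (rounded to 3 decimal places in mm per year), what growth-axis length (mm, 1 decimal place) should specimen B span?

4167.3 mm

Specimen A: adjusted count: 21622 − 16 = 21606 varves.
A: Mean rate = 7225.8 mm / 21606 years ≈ 0.334 mm/yr.
For B, 0.334 mm/year × 12477 years = 4167.3 mm.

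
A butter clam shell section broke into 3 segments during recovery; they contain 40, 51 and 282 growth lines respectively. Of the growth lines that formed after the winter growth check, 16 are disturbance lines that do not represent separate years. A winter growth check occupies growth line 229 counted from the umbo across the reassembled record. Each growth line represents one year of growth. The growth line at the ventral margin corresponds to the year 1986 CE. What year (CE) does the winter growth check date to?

Total growth lines = 40 + 51 + 282 = 373.
Between growth line 229 and the ventral margin there are 373 − 229 = 144 growth lines.
Excluding 16 false growth lines: 144 − 16 = 128.
1986 − 128 = 1858 CE.

1858 CE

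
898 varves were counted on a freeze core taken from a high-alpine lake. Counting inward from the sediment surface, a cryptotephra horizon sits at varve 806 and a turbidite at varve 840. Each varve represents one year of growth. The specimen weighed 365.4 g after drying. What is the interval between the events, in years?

840 − 806 = 34 varves lie between the two events.
At one varve per year, 34 years elapsed between them.

34 years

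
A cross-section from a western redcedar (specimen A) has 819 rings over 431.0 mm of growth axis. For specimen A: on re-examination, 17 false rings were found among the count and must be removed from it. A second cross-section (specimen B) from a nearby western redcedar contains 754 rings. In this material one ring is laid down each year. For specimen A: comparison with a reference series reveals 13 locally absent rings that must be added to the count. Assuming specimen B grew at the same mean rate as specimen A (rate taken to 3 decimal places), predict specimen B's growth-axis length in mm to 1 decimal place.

Specimen A: after corrections the count is 819 − 17 + 13 = 815 rings.
A: 431.0 mm over 815 years gives 431.0 / 815 ≈ 0.529 mm/year.
B's length ≈ 0.529 × 754 = 398.9 mm.

398.9 mm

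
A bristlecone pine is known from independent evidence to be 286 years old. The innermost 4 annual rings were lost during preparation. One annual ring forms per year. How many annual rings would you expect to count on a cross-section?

At one annual ring per year, 286 years correspond to 286 annual rings.
286 − 4 missed = 282 annual rings expected in the prepared section.

282 annual rings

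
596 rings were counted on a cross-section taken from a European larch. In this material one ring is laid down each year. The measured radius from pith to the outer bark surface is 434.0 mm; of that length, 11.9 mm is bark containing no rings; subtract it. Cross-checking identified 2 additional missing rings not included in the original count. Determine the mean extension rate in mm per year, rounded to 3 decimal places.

0.706 mm per year

After corrections the count is 596 + 2 = 598 rings.
The growth record spans 434.0 − 11.9 = 422.1 mm.
422.1 mm over 598 years gives 422.1 / 598 ≈ 0.706 mm per year.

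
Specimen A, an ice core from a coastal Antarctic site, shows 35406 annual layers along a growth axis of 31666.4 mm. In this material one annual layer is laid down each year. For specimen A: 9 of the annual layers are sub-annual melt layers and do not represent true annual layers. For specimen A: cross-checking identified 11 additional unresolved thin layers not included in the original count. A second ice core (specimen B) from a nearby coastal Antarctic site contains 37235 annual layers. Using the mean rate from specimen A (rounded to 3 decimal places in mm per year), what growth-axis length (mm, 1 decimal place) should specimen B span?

33288.1 mm

Specimen A: true annual layer count = 35406 − 9 + 11 = 35408.
A: Extension rate ≈ 31666.4 / 35408 = 0.894 mm/yr.
B's length ≈ 0.894 × 37235 = 33288.1 mm.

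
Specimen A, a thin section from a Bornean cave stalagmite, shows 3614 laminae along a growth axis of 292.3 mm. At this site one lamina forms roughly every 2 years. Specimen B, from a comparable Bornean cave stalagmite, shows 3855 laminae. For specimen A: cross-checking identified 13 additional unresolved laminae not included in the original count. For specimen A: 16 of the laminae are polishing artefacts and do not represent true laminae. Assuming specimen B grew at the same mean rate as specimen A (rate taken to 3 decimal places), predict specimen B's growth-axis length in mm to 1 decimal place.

Specimen A: adjusted count: 3614 − 16 + 13 = 3611 laminae.
Specimen A: at 2 years per lamina, 3611 × 2 = 7222 years.
A: Mean rate = 292.3 mm / 7222 years ≈ 0.040 mm per year.
Specimen B: multiplying by 2 years per lamina: 3855 × 2 = 7710 years. Length of B = 0.040 × 7710 = 308.4 mm.

308.4 mm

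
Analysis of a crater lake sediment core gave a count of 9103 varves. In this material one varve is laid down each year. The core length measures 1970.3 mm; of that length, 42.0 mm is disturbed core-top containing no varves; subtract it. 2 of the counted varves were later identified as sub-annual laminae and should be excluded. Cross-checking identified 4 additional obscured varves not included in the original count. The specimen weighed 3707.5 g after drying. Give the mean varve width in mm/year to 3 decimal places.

0.212 mm/year

Correcting the raw count gives 9103 − 2 + 4 = 9105 true varves.
Removing the 42.0 mm offcut leaves 1970.3 − 42.0 = 1928.3 mm.
Mean rate = 1928.3 mm / 9105 years ≈ 0.212 mm/year.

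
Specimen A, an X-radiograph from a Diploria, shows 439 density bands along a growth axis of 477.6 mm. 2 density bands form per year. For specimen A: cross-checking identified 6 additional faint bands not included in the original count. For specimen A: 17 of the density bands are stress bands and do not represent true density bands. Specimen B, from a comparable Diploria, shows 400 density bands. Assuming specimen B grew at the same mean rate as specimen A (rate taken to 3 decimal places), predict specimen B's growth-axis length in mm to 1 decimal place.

446.4 mm

Specimen A: after corrections the count is 439 − 17 + 6 = 428 density bands.
Specimen A: 428 density bands at 2 per year is 428 / 2 = 214 years.
A: 477.6 mm over 214 years gives 477.6 / 214 ≈ 2.232 mm/year.
Specimen B: with 2 density bands per year, 400 / 2 = 200 years. B's length ≈ 2.232 × 200 = 446.4 mm.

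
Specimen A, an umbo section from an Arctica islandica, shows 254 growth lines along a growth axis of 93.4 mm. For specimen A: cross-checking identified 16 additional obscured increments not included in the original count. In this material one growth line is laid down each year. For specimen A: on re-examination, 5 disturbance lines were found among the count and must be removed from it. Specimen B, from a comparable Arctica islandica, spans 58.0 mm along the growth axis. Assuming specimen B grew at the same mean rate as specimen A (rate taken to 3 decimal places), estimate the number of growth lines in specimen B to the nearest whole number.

165 growth lines

Specimen A: correcting the raw count gives 254 − 5 + 16 = 265 true growth lines.
A: Extension rate ≈ 93.4 / 265 = 0.352 mm/yr.
B spans 58.0 / 0.352 = 164.77 years ≈ 165 growth lines.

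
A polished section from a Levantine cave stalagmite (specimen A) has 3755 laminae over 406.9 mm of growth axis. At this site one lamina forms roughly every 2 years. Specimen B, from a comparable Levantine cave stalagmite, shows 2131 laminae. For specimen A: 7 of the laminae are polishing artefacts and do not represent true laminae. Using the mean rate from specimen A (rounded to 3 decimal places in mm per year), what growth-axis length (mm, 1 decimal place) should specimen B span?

Specimen A: true lamina count = 3755 − 7 = 3748.
Specimen A: 3748 laminae at 2 years each span 3748 × 2 = 7496 years.
A: Extension rate ≈ 406.9 / 7496 = 0.054 mm per year.
Specimen B: multiplying by 2 years per lamina: 2131 × 2 = 4262 years. B's length ≈ 0.054 × 4262 = 230.1 mm.

230.1 mm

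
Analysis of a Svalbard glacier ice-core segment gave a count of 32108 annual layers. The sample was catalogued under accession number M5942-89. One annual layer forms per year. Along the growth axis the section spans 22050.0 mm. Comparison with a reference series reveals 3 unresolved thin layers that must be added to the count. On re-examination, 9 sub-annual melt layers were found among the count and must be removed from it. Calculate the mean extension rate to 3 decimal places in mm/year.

True annual layer count = 32108 − 9 + 3 = 32102.
Mean rate = 22050.0 mm / 32102 years ≈ 0.687 mm/year.

0.687 mm/year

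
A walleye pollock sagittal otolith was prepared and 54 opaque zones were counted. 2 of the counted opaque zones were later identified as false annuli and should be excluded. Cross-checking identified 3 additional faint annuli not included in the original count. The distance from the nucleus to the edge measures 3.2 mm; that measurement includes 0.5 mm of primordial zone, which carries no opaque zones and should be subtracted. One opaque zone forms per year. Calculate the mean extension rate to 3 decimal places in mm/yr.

0.049 mm/yr

After corrections the count is 54 − 2 + 3 = 55 opaque zones.
Net length = 3.2 − 0.5 = 2.7 mm.
2.7 mm over 55 years gives 2.7 / 55 ≈ 0.049 mm/yr.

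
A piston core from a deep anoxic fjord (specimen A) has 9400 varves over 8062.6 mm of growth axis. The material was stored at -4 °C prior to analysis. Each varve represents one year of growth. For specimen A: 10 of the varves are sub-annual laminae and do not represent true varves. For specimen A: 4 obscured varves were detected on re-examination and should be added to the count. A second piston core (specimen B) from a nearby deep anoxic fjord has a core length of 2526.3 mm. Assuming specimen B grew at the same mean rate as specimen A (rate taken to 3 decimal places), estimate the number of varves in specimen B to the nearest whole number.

Specimen A: adjusted count: 9400 − 10 + 4 = 9394 varves.
A: Extension rate ≈ 8062.6 / 9394 = 0.858 mm per year.
For B, 2526.3 / 0.858 = 2944.41 years ≈ 2944 varves.

2944 varves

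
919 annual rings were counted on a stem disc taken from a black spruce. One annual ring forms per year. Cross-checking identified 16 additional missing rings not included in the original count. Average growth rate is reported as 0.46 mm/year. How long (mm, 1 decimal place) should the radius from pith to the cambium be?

430.1 mm

After corrections the count is 919 + 16 = 935 annual rings.
Length ≈ 0.46 × 935 = 430.1 mm.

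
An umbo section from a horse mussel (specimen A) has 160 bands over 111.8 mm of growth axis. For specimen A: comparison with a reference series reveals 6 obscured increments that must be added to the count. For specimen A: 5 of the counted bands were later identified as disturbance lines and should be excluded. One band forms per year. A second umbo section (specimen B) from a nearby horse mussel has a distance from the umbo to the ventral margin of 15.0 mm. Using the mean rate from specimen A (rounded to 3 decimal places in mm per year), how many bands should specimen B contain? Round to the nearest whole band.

22 bands

Specimen A: adjusted count: 160 − 5 + 6 = 161 bands.
A: Mean rate = 111.8 mm / 161 years ≈ 0.694 mm/year.
B spans 15.0 / 0.694 = 21.61 years ≈ 22 bands.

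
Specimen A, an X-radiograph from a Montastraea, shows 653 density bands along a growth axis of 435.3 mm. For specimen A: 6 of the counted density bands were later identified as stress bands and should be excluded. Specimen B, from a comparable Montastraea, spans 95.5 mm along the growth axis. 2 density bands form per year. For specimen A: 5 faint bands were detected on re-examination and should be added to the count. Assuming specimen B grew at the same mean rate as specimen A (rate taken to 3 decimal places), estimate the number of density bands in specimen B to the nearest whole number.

143 density bands

Specimen A: correcting the raw count gives 653 − 6 + 5 = 652 true density bands.
Specimen A: 652 density bands at 2 per year is 652 / 2 = 326 years.
A: Mean rate = 435.3 mm / 326 years ≈ 1.335 mm/year.
For B, 95.5 / 1.335 = 71.54 years; at 2 density bands per year that is 71.54 × 2 ≈ 143 density bands.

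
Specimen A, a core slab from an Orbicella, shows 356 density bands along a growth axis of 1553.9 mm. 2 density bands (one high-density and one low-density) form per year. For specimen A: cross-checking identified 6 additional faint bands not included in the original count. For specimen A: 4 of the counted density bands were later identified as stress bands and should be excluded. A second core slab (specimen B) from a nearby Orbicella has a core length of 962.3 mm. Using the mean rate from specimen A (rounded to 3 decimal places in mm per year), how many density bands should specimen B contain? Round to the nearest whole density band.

222 density bands

Specimen A: adjusted count: 356 − 4 + 6 = 358 density bands.
Specimen A: dividing by 2 density bands per year: 358 / 2 = 179 years.
A: 1553.9 mm over 179 years gives 1553.9 / 179 ≈ 8.681 mm per year.
For B, 962.3 / 8.681 = 110.85 years; at 2 density bands per year that is 110.85 × 2 ≈ 222 density bands.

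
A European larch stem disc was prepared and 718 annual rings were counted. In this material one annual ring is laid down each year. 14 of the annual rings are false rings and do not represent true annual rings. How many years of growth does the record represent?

704 years

True annual ring count = 718 − 14 = 704.
At one annual ring per year, that is 704 years.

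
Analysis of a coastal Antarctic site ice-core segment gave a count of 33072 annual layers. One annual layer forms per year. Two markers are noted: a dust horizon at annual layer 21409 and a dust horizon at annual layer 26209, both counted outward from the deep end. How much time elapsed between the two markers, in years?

26209 − 21409 = 4800 annual layers lie between the two events.
At one annual layer per year, 4800 years elapsed between them.

4800 yr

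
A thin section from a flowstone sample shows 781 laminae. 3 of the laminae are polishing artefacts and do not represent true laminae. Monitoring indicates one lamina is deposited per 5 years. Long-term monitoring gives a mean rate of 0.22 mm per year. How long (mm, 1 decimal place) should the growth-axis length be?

855.8 mm

Adjusted count: 781 − 3 = 778 laminae.
Multiplying by 5 years per lamina: 778 × 5 = 3890 years.
Length ≈ 0.22 × 3890 = 855.8 mm.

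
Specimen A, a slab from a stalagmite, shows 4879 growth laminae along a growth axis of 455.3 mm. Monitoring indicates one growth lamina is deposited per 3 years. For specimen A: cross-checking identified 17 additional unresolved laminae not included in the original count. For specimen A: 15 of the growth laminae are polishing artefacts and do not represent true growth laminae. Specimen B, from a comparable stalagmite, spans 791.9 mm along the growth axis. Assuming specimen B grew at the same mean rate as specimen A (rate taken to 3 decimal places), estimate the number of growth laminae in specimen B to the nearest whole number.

Specimen A: adjusted count: 4879 − 15 + 17 = 4881 growth laminae.
Specimen A: 4881 growth laminae at 3 years each span 4881 × 3 = 14643 years.
A: Mean rate = 455.3 mm / 14643 years ≈ 0.031 mm/year.
For B, 791.9 / 0.031 = 25545.16 years; at 3 years per growth lamina that is 25545.16 / 3 ≈ 8515 growth laminae.

8515 growth laminae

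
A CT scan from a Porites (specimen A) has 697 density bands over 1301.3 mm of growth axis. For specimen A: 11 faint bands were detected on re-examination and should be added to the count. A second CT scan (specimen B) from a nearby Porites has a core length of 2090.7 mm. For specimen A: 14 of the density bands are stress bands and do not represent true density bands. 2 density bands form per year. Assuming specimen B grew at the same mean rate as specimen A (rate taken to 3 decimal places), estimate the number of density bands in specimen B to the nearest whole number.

1115 density bands

Specimen A: correcting the raw count gives 697 − 14 + 11 = 694 true density bands.
Specimen A: with 2 density bands per year, 694 / 2 = 347 years.
A: Mean rate = 1301.3 mm / 347 years ≈ 3.750 mm/year.
Specimen B: 2090.7 mm / 3.750 mm per year = 557.52 years; at 2 density bands per year that is 557.52 × 2 ≈ 1115 density bands.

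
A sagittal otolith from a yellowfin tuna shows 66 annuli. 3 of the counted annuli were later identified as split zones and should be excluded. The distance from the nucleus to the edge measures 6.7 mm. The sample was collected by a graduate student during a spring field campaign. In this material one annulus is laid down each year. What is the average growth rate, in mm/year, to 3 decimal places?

0.106 mm/year

After corrections the count is 66 − 3 = 63 annuli.
Extension rate ≈ 6.7 / 63 = 0.106 mm/year.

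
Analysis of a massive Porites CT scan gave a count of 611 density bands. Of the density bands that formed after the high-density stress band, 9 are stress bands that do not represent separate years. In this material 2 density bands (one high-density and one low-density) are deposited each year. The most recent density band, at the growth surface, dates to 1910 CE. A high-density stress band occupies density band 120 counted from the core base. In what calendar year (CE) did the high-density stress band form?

611 − 120 = 491 density bands lie beyond the high-density stress band toward the growth surface.
Removing the 9 false density bands leaves 491 − 9 = 482 true density bands beyond the high-density stress band.
With 2 density bands per year, 482 / 2 = 241 years.
1910 − 241 = 1669 CE.

1669 CE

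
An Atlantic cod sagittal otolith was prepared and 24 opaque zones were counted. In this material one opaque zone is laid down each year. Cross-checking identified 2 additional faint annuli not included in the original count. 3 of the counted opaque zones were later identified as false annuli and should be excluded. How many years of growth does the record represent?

Adjusted count: 24 − 3 + 2 = 23 opaque zones.
At one opaque zone per year, that is 23 years.

23 years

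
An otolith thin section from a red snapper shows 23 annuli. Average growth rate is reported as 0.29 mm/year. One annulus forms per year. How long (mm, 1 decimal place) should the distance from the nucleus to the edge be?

6.7 mm

23 years of growth are recorded.
23 years at 0.29 mm/year gives 0.29 × 23 = 6.7 mm.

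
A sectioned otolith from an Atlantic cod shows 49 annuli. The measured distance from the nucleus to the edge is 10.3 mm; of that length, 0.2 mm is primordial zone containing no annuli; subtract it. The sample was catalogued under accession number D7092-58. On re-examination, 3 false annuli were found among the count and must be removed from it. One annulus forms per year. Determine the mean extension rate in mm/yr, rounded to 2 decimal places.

Correcting the raw count gives 49 − 3 = 46 true annuli.
The growth record spans 10.3 − 0.2 = 10.1 mm.
10.1 mm over 46 years gives 10.1 / 46 ≈ 0.22 mm/yr.

0.22 mm/yr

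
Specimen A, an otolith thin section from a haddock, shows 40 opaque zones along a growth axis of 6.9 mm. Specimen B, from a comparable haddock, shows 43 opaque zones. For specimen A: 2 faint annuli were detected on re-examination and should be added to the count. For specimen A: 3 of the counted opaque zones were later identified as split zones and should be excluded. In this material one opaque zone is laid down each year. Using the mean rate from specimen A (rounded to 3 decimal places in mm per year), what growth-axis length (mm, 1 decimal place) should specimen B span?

Specimen A: true opaque zone count = 40 − 3 + 2 = 39.
A: Mean rate = 6.9 mm / 39 years ≈ 0.177 mm per year.
For B, 0.177 mm/year × 43 years = 7.6 mm.

7.6 mm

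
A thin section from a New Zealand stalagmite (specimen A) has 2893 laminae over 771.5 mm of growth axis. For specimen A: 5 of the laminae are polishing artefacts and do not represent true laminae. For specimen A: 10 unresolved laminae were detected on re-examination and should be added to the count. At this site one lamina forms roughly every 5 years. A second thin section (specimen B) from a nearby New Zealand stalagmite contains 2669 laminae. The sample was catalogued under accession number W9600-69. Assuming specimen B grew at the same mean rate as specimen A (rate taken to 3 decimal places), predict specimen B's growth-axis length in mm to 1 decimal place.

707.3 mm

Specimen A: after corrections the count is 2893 − 5 + 10 = 2898 laminae.
Specimen A: 2898 laminae at 5 years each span 2898 × 5 = 14490 years.
A: Mean rate = 771.5 mm / 14490 years ≈ 0.053 mm per year.
Specimen B: 2669 laminae at 5 years each span 2669 × 5 = 13345 years. B's length ≈ 0.053 × 13345 = 707.3 mm.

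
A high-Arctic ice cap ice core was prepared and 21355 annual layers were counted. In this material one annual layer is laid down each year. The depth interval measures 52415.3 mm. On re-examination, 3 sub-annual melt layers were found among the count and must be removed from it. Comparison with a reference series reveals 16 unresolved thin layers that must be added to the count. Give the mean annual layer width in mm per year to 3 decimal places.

2.453 mm per year

True annual layer count = 21355 − 3 + 16 = 21368.
Mean rate = 52415.3 mm / 21368 years ≈ 2.453 mm per year.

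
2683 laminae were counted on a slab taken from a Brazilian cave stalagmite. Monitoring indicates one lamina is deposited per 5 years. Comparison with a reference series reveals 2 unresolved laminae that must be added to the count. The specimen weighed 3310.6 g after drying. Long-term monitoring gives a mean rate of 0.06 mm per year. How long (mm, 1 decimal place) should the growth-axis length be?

805.5 mm

Adjusted count: 2683 + 2 = 2685 laminae.
Multiplying by 5 years per lamina: 2685 × 5 = 13425 years.
Length ≈ 0.06 × 13425 = 805.5 mm.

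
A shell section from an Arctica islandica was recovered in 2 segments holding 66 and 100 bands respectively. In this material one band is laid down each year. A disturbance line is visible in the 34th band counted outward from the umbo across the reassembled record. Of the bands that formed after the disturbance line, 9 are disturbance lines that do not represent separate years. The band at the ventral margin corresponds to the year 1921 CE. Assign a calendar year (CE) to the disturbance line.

Total bands = 66 + 100 = 166.
The disturbance line sits at band 34 from the umbo, so 166 − 34 = 132 bands formed after it.
Excluding 9 false bands: 132 − 9 = 123.
The band at the ventral margin is 1921 CE, so the disturbance line dates to 1921 − 123 = 1798 CE.

1798 CE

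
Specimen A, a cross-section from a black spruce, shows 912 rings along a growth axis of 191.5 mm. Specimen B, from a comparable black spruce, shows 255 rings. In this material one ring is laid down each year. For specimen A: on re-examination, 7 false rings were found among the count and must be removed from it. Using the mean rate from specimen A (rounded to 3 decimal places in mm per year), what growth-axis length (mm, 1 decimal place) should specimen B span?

54.1 mm

Specimen A: adjusted count: 912 − 7 = 905 rings.
A: Mean rate = 191.5 mm / 905 years ≈ 0.212 mm/year.
For B, 0.212 mm/year × 255 years = 54.1 mm.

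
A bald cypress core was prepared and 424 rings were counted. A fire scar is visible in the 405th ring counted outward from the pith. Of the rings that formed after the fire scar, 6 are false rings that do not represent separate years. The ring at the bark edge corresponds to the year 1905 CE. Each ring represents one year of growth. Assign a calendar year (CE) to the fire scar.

Between ring 405 and the bark edge there are 424 − 405 = 19 rings.
19 − 6 false = 13 true rings after the fire scar.
Counting back 13 years from 1905 CE places the fire scar in 1905 − 13 = 1892 CE.

1892 CE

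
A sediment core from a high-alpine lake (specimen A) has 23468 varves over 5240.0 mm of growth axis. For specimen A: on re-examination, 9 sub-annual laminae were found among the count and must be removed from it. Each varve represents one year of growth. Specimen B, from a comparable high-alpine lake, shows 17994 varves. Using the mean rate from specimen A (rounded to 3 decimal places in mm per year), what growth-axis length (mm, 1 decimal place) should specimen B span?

Specimen A: after corrections the count is 23468 − 9 = 23459 varves.
A: 5240.0 mm over 23459 years gives 5240.0 / 23459 ≈ 0.223 mm per year.
For B, 0.223 mm/year × 17994 years = 4012.7 mm.

4012.7 mm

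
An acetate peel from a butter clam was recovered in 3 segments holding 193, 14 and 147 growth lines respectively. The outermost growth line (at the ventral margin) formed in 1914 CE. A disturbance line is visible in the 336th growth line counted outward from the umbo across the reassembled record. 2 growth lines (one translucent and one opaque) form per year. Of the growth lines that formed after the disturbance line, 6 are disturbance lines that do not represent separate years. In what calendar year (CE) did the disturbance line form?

Total growth lines = 193 + 14 + 147 = 354.
The disturbance line sits at growth line 336 from the umbo, so 354 − 336 = 18 growth lines formed after it.
18 − 6 false = 12 true growth lines after the disturbance line.
With 2 growth lines per year, 12 / 2 = 6 years.
Counting back 6 years from 1914 CE places the disturbance line in 1914 − 6 = 1908 CE.

1908 CE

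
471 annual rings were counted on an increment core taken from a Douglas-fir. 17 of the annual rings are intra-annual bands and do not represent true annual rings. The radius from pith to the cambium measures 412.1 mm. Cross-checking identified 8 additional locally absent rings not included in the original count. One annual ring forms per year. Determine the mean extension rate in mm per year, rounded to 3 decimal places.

True annual ring count = 471 − 17 + 8 = 462.
Mean rate = 412.1 mm / 462 years ≈ 0.892 mm per year.

0.892 mm per year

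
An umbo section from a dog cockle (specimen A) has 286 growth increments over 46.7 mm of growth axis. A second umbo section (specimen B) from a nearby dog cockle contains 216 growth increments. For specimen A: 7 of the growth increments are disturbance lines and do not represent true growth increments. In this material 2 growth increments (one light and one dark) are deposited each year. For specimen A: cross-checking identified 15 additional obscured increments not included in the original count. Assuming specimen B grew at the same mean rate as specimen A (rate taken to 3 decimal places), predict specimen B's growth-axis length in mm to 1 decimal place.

Specimen A: correcting the raw count gives 286 − 7 + 15 = 294 true growth increments.
Specimen A: with 2 growth increments per year, 294 / 2 = 147 years.
A: Mean rate = 46.7 mm / 147 years ≈ 0.318 mm/year.
Specimen B: with 2 growth increments per year, 216 / 2 = 108 years. B's length ≈ 0.318 × 108 = 34.3 mm.

34.3 mm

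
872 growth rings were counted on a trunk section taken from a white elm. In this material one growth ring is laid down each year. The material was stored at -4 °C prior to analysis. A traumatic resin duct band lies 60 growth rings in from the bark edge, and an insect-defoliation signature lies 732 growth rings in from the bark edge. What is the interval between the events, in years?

672 years

732 − 60 = 672 growth rings lie between the two events.
At one growth ring per year, 672 years elapsed between them.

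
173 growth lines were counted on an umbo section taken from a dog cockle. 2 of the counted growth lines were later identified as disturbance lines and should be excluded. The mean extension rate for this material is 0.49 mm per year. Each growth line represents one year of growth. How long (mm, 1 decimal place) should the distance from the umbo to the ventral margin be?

83.8 mm

Correcting the raw count gives 173 − 2 = 171 true growth lines.
Length ≈ 0.49 × 171 = 83.8 mm.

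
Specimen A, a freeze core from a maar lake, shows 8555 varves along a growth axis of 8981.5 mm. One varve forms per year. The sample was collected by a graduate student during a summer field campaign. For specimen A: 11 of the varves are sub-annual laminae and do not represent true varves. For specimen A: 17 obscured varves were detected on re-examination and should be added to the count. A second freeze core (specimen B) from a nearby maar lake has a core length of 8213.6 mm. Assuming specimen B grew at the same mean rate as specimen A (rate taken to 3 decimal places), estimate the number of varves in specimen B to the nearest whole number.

Specimen A: correcting the raw count gives 8555 − 11 + 17 = 8561 true varves.
A: Extension rate ≈ 8981.5 / 8561 = 1.049 mm/year.
Specimen B: 8213.6 mm / 1.049 mm per year = 7829.93 years ≈ 7830 varves.

7830 varves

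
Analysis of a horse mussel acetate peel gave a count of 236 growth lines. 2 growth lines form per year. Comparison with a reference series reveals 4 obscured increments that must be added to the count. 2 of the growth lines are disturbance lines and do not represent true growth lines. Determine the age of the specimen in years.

119 years

Correcting the raw count gives 236 − 2 + 4 = 238 true growth lines.
Dividing by 2 growth lines per year: 238 / 2 = 119 years.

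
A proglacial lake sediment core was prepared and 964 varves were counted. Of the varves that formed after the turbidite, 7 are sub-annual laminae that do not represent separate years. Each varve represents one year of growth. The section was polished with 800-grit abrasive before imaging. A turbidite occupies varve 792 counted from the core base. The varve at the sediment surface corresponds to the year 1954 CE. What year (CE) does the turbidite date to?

1789 CE

The turbidite sits at varve 792 from the core base, so 964 − 792 = 172 varves formed after it.
Removing the 7 false varves leaves 172 − 7 = 165 true varves beyond the turbidite.
1954 − 165 = 1789 CE.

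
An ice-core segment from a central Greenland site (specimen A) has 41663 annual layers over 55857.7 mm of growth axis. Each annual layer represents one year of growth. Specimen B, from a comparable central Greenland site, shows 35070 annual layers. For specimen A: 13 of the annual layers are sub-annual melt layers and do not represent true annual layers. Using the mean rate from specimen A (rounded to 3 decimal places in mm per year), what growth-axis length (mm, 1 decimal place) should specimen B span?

Specimen A: correcting the raw count gives 41663 − 13 = 41650 true annual layers.
A: Extension rate ≈ 55857.7 / 41650 = 1.341 mm/yr.
Length of B = 1.341 × 35070 = 47028.9 mm.

47028.9 mm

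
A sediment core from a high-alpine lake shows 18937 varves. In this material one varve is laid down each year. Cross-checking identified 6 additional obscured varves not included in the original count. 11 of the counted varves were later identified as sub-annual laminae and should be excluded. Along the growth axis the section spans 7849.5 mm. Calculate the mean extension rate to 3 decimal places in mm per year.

0.415 mm per year

True varve count = 18937 − 11 + 6 = 18932.
7849.5 mm over 18932 years gives 7849.5 / 18932 ≈ 0.415 mm per year.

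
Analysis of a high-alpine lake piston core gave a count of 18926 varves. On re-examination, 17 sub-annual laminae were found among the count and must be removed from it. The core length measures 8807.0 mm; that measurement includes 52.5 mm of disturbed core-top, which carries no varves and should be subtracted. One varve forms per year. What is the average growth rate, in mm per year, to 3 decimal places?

True varve count = 18926 − 17 = 18909.
The growth record spans 8807.0 − 52.5 = 8754.5 mm.
Mean rate = 8754.5 mm / 18909 years ≈ 0.463 mm per year.

0.463 mm per year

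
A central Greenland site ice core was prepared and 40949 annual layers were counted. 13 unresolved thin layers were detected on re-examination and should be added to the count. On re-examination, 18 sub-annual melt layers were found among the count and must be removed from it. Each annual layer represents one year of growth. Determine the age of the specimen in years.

Correcting the raw count gives 40949 − 18 + 13 = 40944 true annual layers.
At one annual layer per year, that is 40944 years.

40944 years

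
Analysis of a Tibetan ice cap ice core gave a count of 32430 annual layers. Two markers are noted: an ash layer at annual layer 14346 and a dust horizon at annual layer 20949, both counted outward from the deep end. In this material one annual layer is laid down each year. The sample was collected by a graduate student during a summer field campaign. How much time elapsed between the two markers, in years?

6603 yr

Separation: 20949 − 14346 = 6603 annual layers.
That is 6603 years at one annual layer per year.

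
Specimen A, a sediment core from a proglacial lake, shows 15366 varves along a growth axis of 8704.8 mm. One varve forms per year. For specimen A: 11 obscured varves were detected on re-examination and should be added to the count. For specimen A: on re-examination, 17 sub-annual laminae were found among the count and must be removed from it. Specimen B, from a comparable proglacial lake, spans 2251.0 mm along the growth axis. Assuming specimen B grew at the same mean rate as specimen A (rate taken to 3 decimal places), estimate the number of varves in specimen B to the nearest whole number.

3970 varves

Specimen A: adjusted count: 15366 − 17 + 11 = 15360 varves.
A: Mean rate = 8704.8 mm / 15360 years ≈ 0.567 mm/year.
B spans 2251.0 / 0.567 = 3970.02 years ≈ 3970 varves.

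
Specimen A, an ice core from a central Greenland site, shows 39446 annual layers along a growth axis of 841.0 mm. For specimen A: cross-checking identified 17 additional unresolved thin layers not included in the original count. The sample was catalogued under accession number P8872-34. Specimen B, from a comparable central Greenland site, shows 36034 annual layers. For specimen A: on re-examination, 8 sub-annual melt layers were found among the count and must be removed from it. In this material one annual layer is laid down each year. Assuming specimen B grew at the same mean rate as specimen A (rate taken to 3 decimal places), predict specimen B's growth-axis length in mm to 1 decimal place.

756.7 mm

Specimen A: correcting the raw count gives 39446 − 8 + 17 = 39455 true annual layers.
A: Extension rate ≈ 841.0 / 39455 = 0.021 mm/year.
Length of B = 0.021 × 36034 = 756.7 mm.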